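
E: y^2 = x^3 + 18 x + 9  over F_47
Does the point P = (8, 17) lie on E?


Check whether y^2 = x^3 + 18 x + 9 (mod 47) for (x, y) = (8, 17).
LHS: y^2 = 17^2 mod 47 = 7
RHS: x^3 + 18 x + 9 = 8^3 + 18*8 + 9 mod 47 = 7
LHS = RHS

Yes, on the curve


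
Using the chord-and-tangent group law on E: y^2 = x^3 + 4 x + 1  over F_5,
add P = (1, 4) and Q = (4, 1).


P != Q, so use the chord formula.
s = (y2 - y1) / (x2 - x1) = (2) / (3) mod 5 = 4
x3 = s^2 - x1 - x2 mod 5 = 4^2 - 1 - 4 = 1
y3 = s (x1 - x3) - y1 mod 5 = 4 * (1 - 1) - 4 = 1

P + Q = (1, 1)


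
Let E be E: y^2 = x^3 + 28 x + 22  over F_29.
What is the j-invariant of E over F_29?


Delta = -16(4 a^3 + 27 b^2) mod 29 = 8
-1728 * (4 a)^3 = -1728 * (4*28)^3 mod 29 = 15
j = 15 * 8^(-1) mod 29 = 20

j = 20 (mod 29)


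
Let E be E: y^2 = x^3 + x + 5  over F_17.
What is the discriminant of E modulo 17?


4 a^3 + 27 b^2 = 4*1^3 + 27*5^2 = 4 + 675 = 679
Delta = -16 * (679) = -10864
Delta mod 17 = 16

Delta = 16 (mod 17)


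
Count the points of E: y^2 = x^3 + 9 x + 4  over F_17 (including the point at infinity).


For each x in F_17, count y with y^2 = x^3 + 9 x + 4 mod 17:
  x = 0: RHS = 4, y in [2, 15]  -> 2 point(s)
  x = 2: RHS = 13, y in [8, 9]  -> 2 point(s)
  x = 4: RHS = 2, y in [6, 11]  -> 2 point(s)
  x = 5: RHS = 4, y in [2, 15]  -> 2 point(s)
  x = 6: RHS = 2, y in [6, 11]  -> 2 point(s)
  x = 7: RHS = 2, y in [6, 11]  -> 2 point(s)
  x = 9: RHS = 15, y in [7, 10]  -> 2 point(s)
  x = 12: RHS = 4, y in [2, 15]  -> 2 point(s)
  x = 14: RHS = 1, y in [1, 16]  -> 2 point(s)
Affine points: 18. Add the point at infinity: total = 19.

#E(F_17) = 19


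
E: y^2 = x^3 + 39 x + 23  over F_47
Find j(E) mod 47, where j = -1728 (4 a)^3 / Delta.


Delta = -16(4 a^3 + 27 b^2) mod 47 = 42
-1728 * (4 a)^3 = -1728 * (4*39)^3 mod 47 = 42
j = 42 * 42^(-1) mod 47 = 1

j = 1 (mod 47)


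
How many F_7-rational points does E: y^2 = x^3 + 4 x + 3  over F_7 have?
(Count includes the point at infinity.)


For each x in F_7, count y with y^2 = x^3 + 4 x + 3 mod 7:
  x = 1: RHS = 1, y in [1, 6]  -> 2 point(s)
  x = 3: RHS = 0, y in [0]  -> 1 point(s)
  x = 5: RHS = 1, y in [1, 6]  -> 2 point(s)
Affine points: 5. Add the point at infinity: total = 6.

#E(F_7) = 6


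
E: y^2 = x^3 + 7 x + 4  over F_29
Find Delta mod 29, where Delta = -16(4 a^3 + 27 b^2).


4 a^3 + 27 b^2 = 4*7^3 + 27*4^2 = 1372 + 432 = 1804
Delta = -16 * (1804) = -28864
Delta mod 29 = 20

Delta = 20 (mod 29)


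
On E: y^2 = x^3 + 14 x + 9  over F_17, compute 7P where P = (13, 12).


k = 7 = 111_2 (binary, LSB first: 111)
Double-and-add from P = (13, 12):
  bit 0 = 1: acc = O + (13, 12) = (13, 12)
  bit 1 = 1: acc = (13, 12) + (7, 12) = (14, 5)
  bit 2 = 1: acc = (14, 5) + (5, 0) = (13, 5)

7P = (13, 5)


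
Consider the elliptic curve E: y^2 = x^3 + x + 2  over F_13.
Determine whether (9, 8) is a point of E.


Check whether y^2 = x^3 + 1 x + 2 (mod 13) for (x, y) = (9, 8).
LHS: y^2 = 8^2 mod 13 = 12
RHS: x^3 + 1 x + 2 = 9^3 + 1*9 + 2 mod 13 = 12
LHS = RHS

Yes, on the curve


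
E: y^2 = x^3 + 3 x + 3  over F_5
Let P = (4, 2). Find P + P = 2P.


Doubling: s = (3 x1^2 + a) / (2 y1)
s = (3*4^2 + 3) / (2*2) mod 5 = 4
x3 = s^2 - 2 x1 mod 5 = 4^2 - 2*4 = 3
y3 = s (x1 - x3) - y1 mod 5 = 4 * (4 - 3) - 2 = 2

2P = (3, 2)


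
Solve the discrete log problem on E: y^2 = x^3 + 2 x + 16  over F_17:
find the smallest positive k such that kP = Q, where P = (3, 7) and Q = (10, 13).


Enumerate multiples of P until we hit Q = (10, 13):
  1P = (3, 7)
  2P = (10, 4)
  3P = (8, 0)
  4P = (10, 13)
Match found at i = 4.

k = 4


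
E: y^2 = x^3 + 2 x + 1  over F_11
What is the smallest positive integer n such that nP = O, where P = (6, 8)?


Compute successive multiples of P until we hit O:
  1P = (6, 8)
  2P = (10, 3)
  3P = (0, 1)
  4P = (3, 1)
  5P = (5, 9)
  6P = (1, 9)
  7P = (8, 10)
  8P = (9, 0)
  ... (continuing to 16P)
  16P = O

ord(P) = 16


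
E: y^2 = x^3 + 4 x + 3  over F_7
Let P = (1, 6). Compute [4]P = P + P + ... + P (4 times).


k = 4 = 100_2 (binary, LSB first: 001)
Double-and-add from P = (1, 6):
  bit 0 = 0: acc unchanged = O
  bit 1 = 0: acc unchanged = O
  bit 2 = 1: acc = O + (5, 6) = (5, 6)

4P = (5, 6)


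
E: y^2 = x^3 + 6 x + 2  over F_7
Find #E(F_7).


For each x in F_7, count y with y^2 = x^3 + 6 x + 2 mod 7:
  x = 0: RHS = 2, y in [3, 4]  -> 2 point(s)
  x = 1: RHS = 2, y in [3, 4]  -> 2 point(s)
  x = 2: RHS = 1, y in [1, 6]  -> 2 point(s)
  x = 6: RHS = 2, y in [3, 4]  -> 2 point(s)
Affine points: 8. Add the point at infinity: total = 9.

#E(F_7) = 9


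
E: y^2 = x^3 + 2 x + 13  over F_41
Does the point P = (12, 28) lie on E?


Check whether y^2 = x^3 + 2 x + 13 (mod 41) for (x, y) = (12, 28).
LHS: y^2 = 28^2 mod 41 = 5
RHS: x^3 + 2 x + 13 = 12^3 + 2*12 + 13 mod 41 = 2
LHS != RHS

No, not on the curve


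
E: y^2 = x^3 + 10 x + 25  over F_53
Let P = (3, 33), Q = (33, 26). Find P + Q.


P != Q, so use the chord formula.
s = (y2 - y1) / (x2 - x1) = (46) / (30) mod 53 = 51
x3 = s^2 - x1 - x2 mod 53 = 51^2 - 3 - 33 = 21
y3 = s (x1 - x3) - y1 mod 53 = 51 * (3 - 21) - 33 = 3

P + Q = (21, 3)


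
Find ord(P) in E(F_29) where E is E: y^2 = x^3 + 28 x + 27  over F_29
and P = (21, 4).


Compute successive multiples of P until we hit O:
  1P = (21, 4)
  2P = (11, 10)
  3P = (2, 2)
  4P = (13, 6)
  5P = (15, 9)
  6P = (9, 15)
  7P = (23, 22)
  8P = (8, 26)
  ... (continuing to 30P)
  30P = O

ord(P) = 30


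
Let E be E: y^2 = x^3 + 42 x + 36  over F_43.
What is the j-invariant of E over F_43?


Delta = -16(4 a^3 + 27 b^2) mod 43 = 9
-1728 * (4 a)^3 = -1728 * (4*42)^3 mod 43 = 39
j = 39 * 9^(-1) mod 43 = 33

j = 33 (mod 43)


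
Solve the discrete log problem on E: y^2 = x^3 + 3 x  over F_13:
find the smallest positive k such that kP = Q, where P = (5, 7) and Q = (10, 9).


Enumerate multiples of P until we hit Q = (10, 9):
  1P = (5, 7)
  2P = (3, 6)
  3P = (2, 1)
  4P = (10, 9)
Match found at i = 4.

k = 4


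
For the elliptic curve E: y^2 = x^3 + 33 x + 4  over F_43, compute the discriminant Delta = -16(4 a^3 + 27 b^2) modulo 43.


4 a^3 + 27 b^2 = 4*33^3 + 27*4^2 = 143748 + 432 = 144180
Delta = -16 * (144180) = -2306880
Delta mod 43 = 27

Delta = 27 (mod 43)


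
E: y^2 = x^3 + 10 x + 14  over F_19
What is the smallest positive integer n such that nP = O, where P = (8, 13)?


Compute successive multiples of P until we hit O:
  1P = (8, 13)
  2P = (4, 2)
  3P = (11, 12)
  4P = (17, 9)
  5P = (1, 5)
  6P = (2, 2)
  7P = (15, 9)
  8P = (13, 17)
  ... (continuing to 24P)
  24P = O

ord(P) = 24


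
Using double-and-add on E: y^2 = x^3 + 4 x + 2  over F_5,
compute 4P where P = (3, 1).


k = 4 = 100_2 (binary, LSB first: 001)
Double-and-add from P = (3, 1):
  bit 0 = 0: acc unchanged = O
  bit 1 = 0: acc unchanged = O
  bit 2 = 1: acc = O + (3, 1) = (3, 1)

4P = (3, 1)


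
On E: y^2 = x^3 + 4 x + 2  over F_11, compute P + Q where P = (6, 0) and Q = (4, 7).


P != Q, so use the chord formula.
s = (y2 - y1) / (x2 - x1) = (7) / (9) mod 11 = 2
x3 = s^2 - x1 - x2 mod 11 = 2^2 - 6 - 4 = 5
y3 = s (x1 - x3) - y1 mod 11 = 2 * (6 - 5) - 0 = 2

P + Q = (5, 2)


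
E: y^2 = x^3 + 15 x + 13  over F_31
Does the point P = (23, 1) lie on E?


Check whether y^2 = x^3 + 15 x + 13 (mod 31) for (x, y) = (23, 1).
LHS: y^2 = 1^2 mod 31 = 1
RHS: x^3 + 15 x + 13 = 23^3 + 15*23 + 13 mod 31 = 1
LHS = RHS

Yes, on the curve


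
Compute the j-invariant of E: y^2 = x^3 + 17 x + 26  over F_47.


Delta = -16(4 a^3 + 27 b^2) mod 47 = 24
-1728 * (4 a)^3 = -1728 * (4*17)^3 mod 47 = 22
j = 22 * 24^(-1) mod 47 = 44

j = 44 (mod 47)


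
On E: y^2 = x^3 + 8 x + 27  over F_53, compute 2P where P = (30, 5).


Doubling: s = (3 x1^2 + a) / (2 y1)
s = (3*30^2 + 8) / (2*5) mod 53 = 27
x3 = s^2 - 2 x1 mod 53 = 27^2 - 2*30 = 33
y3 = s (x1 - x3) - y1 mod 53 = 27 * (30 - 33) - 5 = 20

2P = (33, 20)


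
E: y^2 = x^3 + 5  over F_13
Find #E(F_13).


For each x in F_13, count y with y^2 = x^3 + 0 x + 5 mod 13:
  x = 2: RHS = 0, y in [0]  -> 1 point(s)
  x = 4: RHS = 4, y in [2, 11]  -> 2 point(s)
  x = 5: RHS = 0, y in [0]  -> 1 point(s)
  x = 6: RHS = 0, y in [0]  -> 1 point(s)
  x = 7: RHS = 10, y in [6, 7]  -> 2 point(s)
  x = 8: RHS = 10, y in [6, 7]  -> 2 point(s)
  x = 10: RHS = 4, y in [2, 11]  -> 2 point(s)
  x = 11: RHS = 10, y in [6, 7]  -> 2 point(s)
  x = 12: RHS = 4, y in [2, 11]  -> 2 point(s)
Affine points: 15. Add the point at infinity: total = 16.

#E(F_13) = 16


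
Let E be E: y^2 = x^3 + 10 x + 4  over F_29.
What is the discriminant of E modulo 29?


4 a^3 + 27 b^2 = 4*10^3 + 27*4^2 = 4000 + 432 = 4432
Delta = -16 * (4432) = -70912
Delta mod 29 = 22

Delta = 22 (mod 29)


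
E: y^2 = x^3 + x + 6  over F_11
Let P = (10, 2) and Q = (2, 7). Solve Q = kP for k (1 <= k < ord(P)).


Enumerate multiples of P until we hit Q = (2, 7):
  1P = (10, 2)
  2P = (3, 5)
  3P = (2, 4)
  4P = (8, 3)
  5P = (7, 2)
  6P = (5, 9)
  7P = (5, 2)
  8P = (7, 9)
  9P = (8, 8)
  10P = (2, 7)
Match found at i = 10.

k = 10


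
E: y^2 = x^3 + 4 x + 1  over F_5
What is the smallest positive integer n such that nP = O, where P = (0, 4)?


Compute successive multiples of P until we hit O:
  1P = (0, 4)
  2P = (4, 4)
  3P = (1, 1)
  4P = (3, 0)
  5P = (1, 4)
  6P = (4, 1)
  7P = (0, 1)
  8P = O

ord(P) = 8


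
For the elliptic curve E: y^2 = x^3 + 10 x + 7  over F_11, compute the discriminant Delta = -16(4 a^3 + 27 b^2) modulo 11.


4 a^3 + 27 b^2 = 4*10^3 + 27*7^2 = 4000 + 1323 = 5323
Delta = -16 * (5323) = -85168
Delta mod 11 = 5

Delta = 5 (mod 11)


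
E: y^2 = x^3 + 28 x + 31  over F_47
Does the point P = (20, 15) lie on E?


Check whether y^2 = x^3 + 28 x + 31 (mod 47) for (x, y) = (20, 15).
LHS: y^2 = 15^2 mod 47 = 37
RHS: x^3 + 28 x + 31 = 20^3 + 28*20 + 31 mod 47 = 37
LHS = RHS

Yes, on the curve


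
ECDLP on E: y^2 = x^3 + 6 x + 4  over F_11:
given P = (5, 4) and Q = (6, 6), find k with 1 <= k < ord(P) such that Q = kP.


Enumerate multiples of P until we hit Q = (6, 6):
  1P = (5, 4)
  2P = (4, 2)
  3P = (6, 5)
  4P = (1, 0)
  5P = (6, 6)
Match found at i = 5.

k = 5


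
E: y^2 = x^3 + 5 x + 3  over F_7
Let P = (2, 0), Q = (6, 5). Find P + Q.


P != Q, so use the chord formula.
s = (y2 - y1) / (x2 - x1) = (5) / (4) mod 7 = 3
x3 = s^2 - x1 - x2 mod 7 = 3^2 - 2 - 6 = 1
y3 = s (x1 - x3) - y1 mod 7 = 3 * (2 - 1) - 0 = 3

P + Q = (1, 3)


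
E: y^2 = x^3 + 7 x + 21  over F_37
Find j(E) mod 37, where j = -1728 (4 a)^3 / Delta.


Delta = -16(4 a^3 + 27 b^2) mod 37 = 27
-1728 * (4 a)^3 = -1728 * (4*7)^3 mod 37 = 10
j = 10 * 27^(-1) mod 37 = 36

j = 36 (mod 37)


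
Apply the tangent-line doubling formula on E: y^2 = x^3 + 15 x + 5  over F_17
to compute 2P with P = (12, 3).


Doubling: s = (3 x1^2 + a) / (2 y1)
s = (3*12^2 + 15) / (2*3) mod 17 = 15
x3 = s^2 - 2 x1 mod 17 = 15^2 - 2*12 = 14
y3 = s (x1 - x3) - y1 mod 17 = 15 * (12 - 14) - 3 = 1

2P = (14, 1)


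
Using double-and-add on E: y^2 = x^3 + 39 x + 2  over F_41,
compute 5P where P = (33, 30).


k = 5 = 101_2 (binary, LSB first: 101)
Double-and-add from P = (33, 30):
  bit 0 = 1: acc = O + (33, 30) = (33, 30)
  bit 1 = 0: acc unchanged = (33, 30)
  bit 2 = 1: acc = (33, 30) + (12, 36) = (17, 24)

5P = (17, 24)


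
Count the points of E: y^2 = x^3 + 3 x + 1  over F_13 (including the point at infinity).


For each x in F_13, count y with y^2 = x^3 + 3 x + 1 mod 13:
  x = 0: RHS = 1, y in [1, 12]  -> 2 point(s)
  x = 4: RHS = 12, y in [5, 8]  -> 2 point(s)
  x = 6: RHS = 1, y in [1, 12]  -> 2 point(s)
  x = 7: RHS = 1, y in [1, 12]  -> 2 point(s)
  x = 8: RHS = 4, y in [2, 11]  -> 2 point(s)
  x = 9: RHS = 3, y in [4, 9]  -> 2 point(s)
  x = 10: RHS = 4, y in [2, 11]  -> 2 point(s)
  x = 11: RHS = 0, y in [0]  -> 1 point(s)
  x = 12: RHS = 10, y in [6, 7]  -> 2 point(s)
Affine points: 17. Add the point at infinity: total = 18.

#E(F_13) = 18


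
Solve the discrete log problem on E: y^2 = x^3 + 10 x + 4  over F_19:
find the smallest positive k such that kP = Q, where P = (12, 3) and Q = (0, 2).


Enumerate multiples of P until we hit Q = (0, 2):
  1P = (12, 3)
  2P = (11, 1)
  3P = (0, 2)
Match found at i = 3.

k = 3


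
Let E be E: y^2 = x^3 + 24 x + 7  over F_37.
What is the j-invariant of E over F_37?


Delta = -16(4 a^3 + 27 b^2) mod 37 = 4
-1728 * (4 a)^3 = -1728 * (4*24)^3 mod 37 = 23
j = 23 * 4^(-1) mod 37 = 15

j = 15 (mod 37)


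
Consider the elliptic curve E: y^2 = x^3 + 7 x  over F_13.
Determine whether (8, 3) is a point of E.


Check whether y^2 = x^3 + 7 x + 0 (mod 13) for (x, y) = (8, 3).
LHS: y^2 = 3^2 mod 13 = 9
RHS: x^3 + 7 x + 0 = 8^3 + 7*8 + 0 mod 13 = 9
LHS = RHS

Yes, on the curve


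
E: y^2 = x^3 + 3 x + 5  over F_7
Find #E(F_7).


For each x in F_7, count y with y^2 = x^3 + 3 x + 5 mod 7:
  x = 1: RHS = 2, y in [3, 4]  -> 2 point(s)
  x = 4: RHS = 4, y in [2, 5]  -> 2 point(s)
  x = 6: RHS = 1, y in [1, 6]  -> 2 point(s)
Affine points: 6. Add the point at infinity: total = 7.

#E(F_7) = 7


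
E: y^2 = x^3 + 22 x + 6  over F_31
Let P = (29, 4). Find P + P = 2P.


Doubling: s = (3 x1^2 + a) / (2 y1)
s = (3*29^2 + 22) / (2*4) mod 31 = 12
x3 = s^2 - 2 x1 mod 31 = 12^2 - 2*29 = 24
y3 = s (x1 - x3) - y1 mod 31 = 12 * (29 - 24) - 4 = 25

2P = (24, 25)


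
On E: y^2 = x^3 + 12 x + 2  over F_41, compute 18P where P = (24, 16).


k = 18 = 10010_2 (binary, LSB first: 01001)
Double-and-add from P = (24, 16):
  bit 0 = 0: acc unchanged = O
  bit 1 = 1: acc = O + (38, 12) = (38, 12)
  bit 2 = 0: acc unchanged = (38, 12)
  bit 3 = 0: acc unchanged = (38, 12)
  bit 4 = 1: acc = (38, 12) + (33, 38) = (20, 1)

18P = (20, 1)


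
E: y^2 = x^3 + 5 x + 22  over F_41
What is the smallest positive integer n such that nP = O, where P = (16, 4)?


Compute successive multiples of P until we hit O:
  1P = (16, 4)
  2P = (7, 20)
  3P = (8, 0)
  4P = (7, 21)
  5P = (16, 37)
  6P = O

ord(P) = 6


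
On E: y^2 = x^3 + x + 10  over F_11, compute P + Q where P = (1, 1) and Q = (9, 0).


P != Q, so use the chord formula.
s = (y2 - y1) / (x2 - x1) = (10) / (8) mod 11 = 4
x3 = s^2 - x1 - x2 mod 11 = 4^2 - 1 - 9 = 6
y3 = s (x1 - x3) - y1 mod 11 = 4 * (1 - 6) - 1 = 1

P + Q = (6, 1)


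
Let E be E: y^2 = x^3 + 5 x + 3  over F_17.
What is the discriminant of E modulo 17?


4 a^3 + 27 b^2 = 4*5^3 + 27*3^2 = 500 + 243 = 743
Delta = -16 * (743) = -11888
Delta mod 17 = 12

Delta = 12 (mod 17)


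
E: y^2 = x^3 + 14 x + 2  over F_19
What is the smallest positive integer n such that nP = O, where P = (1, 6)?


Compute successive multiples of P until we hit O:
  1P = (1, 6)
  2P = (7, 14)
  3P = (17, 17)
  4P = (6, 6)
  5P = (12, 13)
  6P = (13, 14)
  7P = (16, 3)
  8P = (18, 5)
  ... (continuing to 24P)
  24P = O

ord(P) = 24


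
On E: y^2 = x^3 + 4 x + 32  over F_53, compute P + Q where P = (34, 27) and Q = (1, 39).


P != Q, so use the chord formula.
s = (y2 - y1) / (x2 - x1) = (12) / (20) mod 53 = 43
x3 = s^2 - x1 - x2 mod 53 = 43^2 - 34 - 1 = 12
y3 = s (x1 - x3) - y1 mod 53 = 43 * (34 - 12) - 27 = 18

P + Q = (12, 18)


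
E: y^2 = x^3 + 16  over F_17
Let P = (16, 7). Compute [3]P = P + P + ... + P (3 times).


k = 3 = 11_2 (binary, LSB first: 11)
Double-and-add from P = (16, 7):
  bit 0 = 1: acc = O + (16, 7) = (16, 7)
  bit 1 = 1: acc = (16, 7) + (3, 14) = (0, 4)

3P = (0, 4)


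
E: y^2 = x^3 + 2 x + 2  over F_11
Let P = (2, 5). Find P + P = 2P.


Doubling: s = (3 x1^2 + a) / (2 y1)
s = (3*2^2 + 2) / (2*5) mod 11 = 8
x3 = s^2 - 2 x1 mod 11 = 8^2 - 2*2 = 5
y3 = s (x1 - x3) - y1 mod 11 = 8 * (2 - 5) - 5 = 4

2P = (5, 4)


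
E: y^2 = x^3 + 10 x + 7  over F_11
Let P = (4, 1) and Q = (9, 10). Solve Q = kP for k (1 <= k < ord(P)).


Enumerate multiples of P until we hit Q = (9, 10):
  1P = (4, 1)
  2P = (8, 4)
  3P = (3, 8)
  4P = (9, 1)
  5P = (9, 10)
Match found at i = 5.

k = 5


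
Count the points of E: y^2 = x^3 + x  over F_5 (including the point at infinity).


For each x in F_5, count y with y^2 = x^3 + 1 x + 0 mod 5:
  x = 0: RHS = 0, y in [0]  -> 1 point(s)
  x = 2: RHS = 0, y in [0]  -> 1 point(s)
  x = 3: RHS = 0, y in [0]  -> 1 point(s)
Affine points: 3. Add the point at infinity: total = 4.

#E(F_5) = 4


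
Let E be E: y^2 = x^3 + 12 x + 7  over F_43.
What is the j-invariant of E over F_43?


Delta = -16(4 a^3 + 27 b^2) mod 43 = 35
-1728 * (4 a)^3 = -1728 * (4*12)^3 mod 43 = 32
j = 32 * 35^(-1) mod 43 = 39

j = 39 (mod 43)


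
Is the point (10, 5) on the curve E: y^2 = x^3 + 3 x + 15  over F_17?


Check whether y^2 = x^3 + 3 x + 15 (mod 17) for (x, y) = (10, 5).
LHS: y^2 = 5^2 mod 17 = 8
RHS: x^3 + 3 x + 15 = 10^3 + 3*10 + 15 mod 17 = 8
LHS = RHS

Yes, on the curve


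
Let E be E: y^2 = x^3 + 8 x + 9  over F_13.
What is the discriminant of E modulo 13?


4 a^3 + 27 b^2 = 4*8^3 + 27*9^2 = 2048 + 2187 = 4235
Delta = -16 * (4235) = -67760
Delta mod 13 = 9

Delta = 9 (mod 13)


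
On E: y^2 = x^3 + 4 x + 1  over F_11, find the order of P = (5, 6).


Compute successive multiples of P until we hit O:
  1P = (5, 6)
  2P = (5, 5)
  3P = O

ord(P) = 3


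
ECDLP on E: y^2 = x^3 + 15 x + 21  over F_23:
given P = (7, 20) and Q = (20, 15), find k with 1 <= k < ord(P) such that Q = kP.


Enumerate multiples of P until we hit Q = (20, 15):
  1P = (7, 20)
  2P = (2, 6)
  3P = (20, 8)
  4P = (14, 13)
  5P = (3, 22)
  6P = (19, 9)
  7P = (21, 12)
  8P = (8, 20)
  9P = (8, 3)
  10P = (21, 11)
  11P = (19, 14)
  12P = (3, 1)
  13P = (14, 10)
  14P = (20, 15)
Match found at i = 14.

k = 14


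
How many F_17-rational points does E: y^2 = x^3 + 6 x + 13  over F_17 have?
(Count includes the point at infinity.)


For each x in F_17, count y with y^2 = x^3 + 6 x + 13 mod 17:
  x = 0: RHS = 13, y in [8, 9]  -> 2 point(s)
  x = 2: RHS = 16, y in [4, 13]  -> 2 point(s)
  x = 4: RHS = 16, y in [4, 13]  -> 2 point(s)
  x = 5: RHS = 15, y in [7, 10]  -> 2 point(s)
  x = 10: RHS = 2, y in [6, 11]  -> 2 point(s)
  x = 11: RHS = 16, y in [4, 13]  -> 2 point(s)
  x = 14: RHS = 2, y in [6, 11]  -> 2 point(s)
Affine points: 14. Add the point at infinity: total = 15.

#E(F_17) = 15


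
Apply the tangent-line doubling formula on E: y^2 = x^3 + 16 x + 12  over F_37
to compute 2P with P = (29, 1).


Doubling: s = (3 x1^2 + a) / (2 y1)
s = (3*29^2 + 16) / (2*1) mod 37 = 30
x3 = s^2 - 2 x1 mod 37 = 30^2 - 2*29 = 28
y3 = s (x1 - x3) - y1 mod 37 = 30 * (29 - 28) - 1 = 29

2P = (28, 29)


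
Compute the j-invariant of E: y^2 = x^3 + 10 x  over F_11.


Delta = -16(4 a^3 + 27 b^2) mod 11 = 9
-1728 * (4 a)^3 = -1728 * (4*10)^3 mod 11 = 9
j = 9 * 9^(-1) mod 11 = 1

j = 1 (mod 11)


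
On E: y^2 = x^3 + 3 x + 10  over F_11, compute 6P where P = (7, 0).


k = 6 = 110_2 (binary, LSB first: 011)
Double-and-add from P = (7, 0):
  bit 0 = 0: acc unchanged = O
  bit 1 = 1: acc = O + O = O
  bit 2 = 1: acc = O + O = O

6P = O


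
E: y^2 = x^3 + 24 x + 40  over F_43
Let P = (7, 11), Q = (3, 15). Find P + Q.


P != Q, so use the chord formula.
s = (y2 - y1) / (x2 - x1) = (4) / (39) mod 43 = 42
x3 = s^2 - x1 - x2 mod 43 = 42^2 - 7 - 3 = 34
y3 = s (x1 - x3) - y1 mod 43 = 42 * (7 - 34) - 11 = 16

P + Q = (34, 16)


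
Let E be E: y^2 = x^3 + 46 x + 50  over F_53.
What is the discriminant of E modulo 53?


4 a^3 + 27 b^2 = 4*46^3 + 27*50^2 = 389344 + 67500 = 456844
Delta = -16 * (456844) = -7309504
Delta mod 53 = 44

Delta = 44 (mod 53)


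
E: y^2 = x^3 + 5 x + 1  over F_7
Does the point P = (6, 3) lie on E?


Check whether y^2 = x^3 + 5 x + 1 (mod 7) for (x, y) = (6, 3).
LHS: y^2 = 3^2 mod 7 = 2
RHS: x^3 + 5 x + 1 = 6^3 + 5*6 + 1 mod 7 = 2
LHS = RHS

Yes, on the curve


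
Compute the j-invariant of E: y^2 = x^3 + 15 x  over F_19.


Delta = -16(4 a^3 + 27 b^2) mod 19 = 11
-1728 * (4 a)^3 = -1728 * (4*15)^3 mod 19 = 8
j = 8 * 11^(-1) mod 19 = 18

j = 18 (mod 19)


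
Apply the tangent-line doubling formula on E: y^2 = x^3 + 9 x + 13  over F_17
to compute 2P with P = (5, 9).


Doubling: s = (3 x1^2 + a) / (2 y1)
s = (3*5^2 + 9) / (2*9) mod 17 = 16
x3 = s^2 - 2 x1 mod 17 = 16^2 - 2*5 = 8
y3 = s (x1 - x3) - y1 mod 17 = 16 * (5 - 8) - 9 = 11

2P = (8, 11)


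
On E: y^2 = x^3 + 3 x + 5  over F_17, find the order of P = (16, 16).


Compute successive multiples of P until we hit O:
  1P = (16, 16)
  2P = (11, 3)
  3P = (9, 9)
  4P = (10, 7)
  5P = (6, 16)
  6P = (12, 1)
  7P = (2, 11)
  8P = (15, 5)
  ... (continuing to 23P)
  23P = O

ord(P) = 23


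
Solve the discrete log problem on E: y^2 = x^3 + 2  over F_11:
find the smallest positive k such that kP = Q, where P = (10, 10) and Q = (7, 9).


Enumerate multiples of P until we hit Q = (7, 9):
  1P = (10, 10)
  2P = (7, 2)
  3P = (6, 8)
  4P = (9, 7)
  5P = (1, 6)
  6P = (4, 0)
  7P = (1, 5)
  8P = (9, 4)
  9P = (6, 3)
  10P = (7, 9)
Match found at i = 10.

k = 10


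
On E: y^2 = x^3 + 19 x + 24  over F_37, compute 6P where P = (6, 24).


k = 6 = 110_2 (binary, LSB first: 011)
Double-and-add from P = (6, 24):
  bit 0 = 0: acc unchanged = O
  bit 1 = 1: acc = O + (21, 8) = (21, 8)
  bit 2 = 1: acc = (21, 8) + (11, 26) = (26, 1)

6P = (26, 1)


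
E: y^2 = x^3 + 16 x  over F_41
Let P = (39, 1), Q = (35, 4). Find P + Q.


P != Q, so use the chord formula.
s = (y2 - y1) / (x2 - x1) = (3) / (37) mod 41 = 30
x3 = s^2 - x1 - x2 mod 41 = 30^2 - 39 - 35 = 6
y3 = s (x1 - x3) - y1 mod 41 = 30 * (39 - 6) - 1 = 5

P + Q = (6, 5)


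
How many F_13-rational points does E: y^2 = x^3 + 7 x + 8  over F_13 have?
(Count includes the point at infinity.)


For each x in F_13, count y with y^2 = x^3 + 7 x + 8 mod 13:
  x = 1: RHS = 3, y in [4, 9]  -> 2 point(s)
  x = 2: RHS = 4, y in [2, 11]  -> 2 point(s)
  x = 3: RHS = 4, y in [2, 11]  -> 2 point(s)
  x = 4: RHS = 9, y in [3, 10]  -> 2 point(s)
  x = 5: RHS = 12, y in [5, 8]  -> 2 point(s)
  x = 7: RHS = 10, y in [6, 7]  -> 2 point(s)
  x = 8: RHS = 4, y in [2, 11]  -> 2 point(s)
  x = 10: RHS = 12, y in [5, 8]  -> 2 point(s)
  x = 11: RHS = 12, y in [5, 8]  -> 2 point(s)
  x = 12: RHS = 0, y in [0]  -> 1 point(s)
Affine points: 19. Add the point at infinity: total = 20.

#E(F_13) = 20


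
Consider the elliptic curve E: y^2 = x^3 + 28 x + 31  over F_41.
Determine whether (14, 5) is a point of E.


Check whether y^2 = x^3 + 28 x + 31 (mod 41) for (x, y) = (14, 5).
LHS: y^2 = 5^2 mod 41 = 25
RHS: x^3 + 28 x + 31 = 14^3 + 28*14 + 31 mod 41 = 10
LHS != RHS

No, not on the curve


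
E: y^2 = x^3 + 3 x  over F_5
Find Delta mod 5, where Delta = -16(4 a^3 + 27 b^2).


4 a^3 + 27 b^2 = 4*3^3 + 27*0^2 = 108 + 0 = 108
Delta = -16 * (108) = -1728
Delta mod 5 = 2

Delta = 2 (mod 5)


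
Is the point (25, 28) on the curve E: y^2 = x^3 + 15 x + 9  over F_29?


Check whether y^2 = x^3 + 15 x + 9 (mod 29) for (x, y) = (25, 28).
LHS: y^2 = 28^2 mod 29 = 1
RHS: x^3 + 15 x + 9 = 25^3 + 15*25 + 9 mod 29 = 1
LHS = RHS

Yes, on the curve


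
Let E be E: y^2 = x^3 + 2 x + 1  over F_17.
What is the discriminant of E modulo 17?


4 a^3 + 27 b^2 = 4*2^3 + 27*1^2 = 32 + 27 = 59
Delta = -16 * (59) = -944
Delta mod 17 = 8

Delta = 8 (mod 17)


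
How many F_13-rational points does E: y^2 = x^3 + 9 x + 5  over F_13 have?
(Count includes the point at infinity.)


For each x in F_13, count y with y^2 = x^3 + 9 x + 5 mod 13:
  x = 4: RHS = 1, y in [1, 12]  -> 2 point(s)
  x = 8: RHS = 4, y in [2, 11]  -> 2 point(s)
  x = 9: RHS = 9, y in [3, 10]  -> 2 point(s)
  x = 10: RHS = 3, y in [4, 9]  -> 2 point(s)
Affine points: 8. Add the point at infinity: total = 9.

#E(F_13) = 9


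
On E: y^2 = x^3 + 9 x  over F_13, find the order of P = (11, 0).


Compute successive multiples of P until we hit O:
  1P = (11, 0)
  2P = O

ord(P) = 2


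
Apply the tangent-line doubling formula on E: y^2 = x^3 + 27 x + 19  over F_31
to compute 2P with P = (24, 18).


Doubling: s = (3 x1^2 + a) / (2 y1)
s = (3*24^2 + 27) / (2*18) mod 31 = 10
x3 = s^2 - 2 x1 mod 31 = 10^2 - 2*24 = 21
y3 = s (x1 - x3) - y1 mod 31 = 10 * (24 - 21) - 18 = 12

2P = (21, 12)


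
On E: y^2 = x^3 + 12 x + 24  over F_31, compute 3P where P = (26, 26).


k = 3 = 11_2 (binary, LSB first: 11)
Double-and-add from P = (26, 26):
  bit 0 = 1: acc = O + (26, 26) = (26, 26)
  bit 1 = 1: acc = (26, 26) + (24, 0) = (26, 5)

3P = (26, 5)


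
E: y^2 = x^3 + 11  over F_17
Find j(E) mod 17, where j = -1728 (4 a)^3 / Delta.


Delta = -16(4 a^3 + 27 b^2) mod 17 = 3
-1728 * (4 a)^3 = -1728 * (4*0)^3 mod 17 = 0
j = 0 * 3^(-1) mod 17 = 0

j = 0 (mod 17)


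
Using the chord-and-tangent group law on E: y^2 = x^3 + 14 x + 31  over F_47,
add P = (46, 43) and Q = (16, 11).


P != Q, so use the chord formula.
s = (y2 - y1) / (x2 - x1) = (15) / (17) mod 47 = 23
x3 = s^2 - x1 - x2 mod 47 = 23^2 - 46 - 16 = 44
y3 = s (x1 - x3) - y1 mod 47 = 23 * (46 - 44) - 43 = 3

P + Q = (44, 3)


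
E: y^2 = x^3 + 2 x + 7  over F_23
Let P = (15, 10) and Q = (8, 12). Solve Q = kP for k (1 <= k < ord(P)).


Enumerate multiples of P until we hit Q = (8, 12):
  1P = (15, 10)
  2P = (22, 21)
  3P = (11, 16)
  4P = (5, 21)
  5P = (21, 15)
  6P = (19, 2)
  7P = (16, 15)
  8P = (17, 3)
  9P = (9, 15)
  10P = (8, 11)
  11P = (8, 12)
Match found at i = 11.

k = 11


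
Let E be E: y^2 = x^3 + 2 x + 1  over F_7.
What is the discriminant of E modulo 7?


4 a^3 + 27 b^2 = 4*2^3 + 27*1^2 = 32 + 27 = 59
Delta = -16 * (59) = -944
Delta mod 7 = 1

Delta = 1 (mod 7)


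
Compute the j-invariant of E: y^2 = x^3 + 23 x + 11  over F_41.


Delta = -16(4 a^3 + 27 b^2) mod 41 = 28
-1728 * (4 a)^3 = -1728 * (4*23)^3 mod 41 = 27
j = 27 * 28^(-1) mod 41 = 20

j = 20 (mod 41)


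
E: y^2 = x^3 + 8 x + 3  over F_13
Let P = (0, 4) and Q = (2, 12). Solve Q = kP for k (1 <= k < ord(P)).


Enumerate multiples of P until we hit Q = (2, 12):
  1P = (0, 4)
  2P = (1, 8)
  3P = (2, 1)
  4P = (10, 11)
  5P = (7, 8)
  6P = (5, 8)
  7P = (5, 5)
  8P = (7, 5)
  9P = (10, 2)
  10P = (2, 12)
Match found at i = 10.

k = 10


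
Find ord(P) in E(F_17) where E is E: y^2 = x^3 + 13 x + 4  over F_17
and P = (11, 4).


Compute successive multiples of P until we hit O:
  1P = (11, 4)
  2P = (11, 13)
  3P = O

ord(P) = 3


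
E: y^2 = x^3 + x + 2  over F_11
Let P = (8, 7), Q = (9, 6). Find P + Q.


P != Q, so use the chord formula.
s = (y2 - y1) / (x2 - x1) = (10) / (1) mod 11 = 10
x3 = s^2 - x1 - x2 mod 11 = 10^2 - 8 - 9 = 6
y3 = s (x1 - x3) - y1 mod 11 = 10 * (8 - 6) - 7 = 2

P + Q = (6, 2)


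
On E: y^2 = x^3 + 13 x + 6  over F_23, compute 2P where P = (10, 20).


Doubling: s = (3 x1^2 + a) / (2 y1)
s = (3*10^2 + 13) / (2*20) mod 23 = 13
x3 = s^2 - 2 x1 mod 23 = 13^2 - 2*10 = 11
y3 = s (x1 - x3) - y1 mod 23 = 13 * (10 - 11) - 20 = 13

2P = (11, 13)


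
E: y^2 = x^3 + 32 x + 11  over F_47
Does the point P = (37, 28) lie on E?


Check whether y^2 = x^3 + 32 x + 11 (mod 47) for (x, y) = (37, 28).
LHS: y^2 = 28^2 mod 47 = 32
RHS: x^3 + 32 x + 11 = 37^3 + 32*37 + 11 mod 47 = 7
LHS != RHS

No, not on the curve


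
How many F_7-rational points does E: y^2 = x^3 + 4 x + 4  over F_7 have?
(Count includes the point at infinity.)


For each x in F_7, count y with y^2 = x^3 + 4 x + 4 mod 7:
  x = 0: RHS = 4, y in [2, 5]  -> 2 point(s)
  x = 1: RHS = 2, y in [3, 4]  -> 2 point(s)
  x = 3: RHS = 1, y in [1, 6]  -> 2 point(s)
  x = 4: RHS = 0, y in [0]  -> 1 point(s)
  x = 5: RHS = 2, y in [3, 4]  -> 2 point(s)
Affine points: 9. Add the point at infinity: total = 10.

#E(F_7) = 10


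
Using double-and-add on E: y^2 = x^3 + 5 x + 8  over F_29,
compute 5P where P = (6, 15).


k = 5 = 101_2 (binary, LSB first: 101)
Double-and-add from P = (6, 15):
  bit 0 = 1: acc = O + (6, 15) = (6, 15)
  bit 1 = 0: acc unchanged = (6, 15)
  bit 2 = 1: acc = (6, 15) + (7, 3) = (15, 6)

5P = (15, 6)


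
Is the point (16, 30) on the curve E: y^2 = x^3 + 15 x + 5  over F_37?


Check whether y^2 = x^3 + 15 x + 5 (mod 37) for (x, y) = (16, 30).
LHS: y^2 = 30^2 mod 37 = 12
RHS: x^3 + 15 x + 5 = 16^3 + 15*16 + 5 mod 37 = 12
LHS = RHS

Yes, on the curve


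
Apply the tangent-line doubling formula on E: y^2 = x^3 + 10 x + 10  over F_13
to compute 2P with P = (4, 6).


Doubling: s = (3 x1^2 + a) / (2 y1)
s = (3*4^2 + 10) / (2*6) mod 13 = 7
x3 = s^2 - 2 x1 mod 13 = 7^2 - 2*4 = 2
y3 = s (x1 - x3) - y1 mod 13 = 7 * (4 - 2) - 6 = 8

2P = (2, 8)


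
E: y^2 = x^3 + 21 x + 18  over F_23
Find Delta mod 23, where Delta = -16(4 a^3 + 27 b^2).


4 a^3 + 27 b^2 = 4*21^3 + 27*18^2 = 37044 + 8748 = 45792
Delta = -16 * (45792) = -732672
Delta mod 23 = 16

Delta = 16 (mod 23)


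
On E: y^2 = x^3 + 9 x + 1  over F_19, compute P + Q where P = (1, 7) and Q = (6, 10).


P != Q, so use the chord formula.
s = (y2 - y1) / (x2 - x1) = (3) / (5) mod 19 = 12
x3 = s^2 - x1 - x2 mod 19 = 12^2 - 1 - 6 = 4
y3 = s (x1 - x3) - y1 mod 19 = 12 * (1 - 4) - 7 = 14

P + Q = (4, 14)


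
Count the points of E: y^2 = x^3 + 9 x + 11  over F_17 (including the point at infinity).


For each x in F_17, count y with y^2 = x^3 + 9 x + 11 mod 17:
  x = 1: RHS = 4, y in [2, 15]  -> 2 point(s)
  x = 4: RHS = 9, y in [3, 14]  -> 2 point(s)
  x = 6: RHS = 9, y in [3, 14]  -> 2 point(s)
  x = 7: RHS = 9, y in [3, 14]  -> 2 point(s)
  x = 8: RHS = 0, y in [0]  -> 1 point(s)
  x = 10: RHS = 13, y in [8, 9]  -> 2 point(s)
  x = 11: RHS = 13, y in [8, 9]  -> 2 point(s)
  x = 13: RHS = 13, y in [8, 9]  -> 2 point(s)
  x = 14: RHS = 8, y in [5, 12]  -> 2 point(s)
  x = 15: RHS = 2, y in [6, 11]  -> 2 point(s)
  x = 16: RHS = 1, y in [1, 16]  -> 2 point(s)
Affine points: 21. Add the point at infinity: total = 22.

#E(F_17) = 22


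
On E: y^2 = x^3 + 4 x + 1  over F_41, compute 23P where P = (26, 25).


k = 23 = 10111_2 (binary, LSB first: 11101)
Double-and-add from P = (26, 25):
  bit 0 = 1: acc = O + (26, 25) = (26, 25)
  bit 1 = 1: acc = (26, 25) + (34, 32) = (17, 29)
  bit 2 = 1: acc = (17, 29) + (23, 1) = (0, 1)
  bit 3 = 0: acc unchanged = (0, 1)
  bit 4 = 1: acc = (0, 1) + (3, 9) = (36, 26)

23P = (36, 26)


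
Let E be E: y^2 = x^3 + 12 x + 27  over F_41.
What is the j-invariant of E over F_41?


Delta = -16(4 a^3 + 27 b^2) mod 41 = 19
-1728 * (4 a)^3 = -1728 * (4*12)^3 mod 41 = 33
j = 33 * 19^(-1) mod 41 = 19

j = 19 (mod 41)


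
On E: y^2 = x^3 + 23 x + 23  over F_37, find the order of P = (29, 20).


Compute successive multiples of P until we hit O:
  1P = (29, 20)
  2P = (5, 35)
  3P = (19, 20)
  4P = (26, 17)
  5P = (20, 26)
  6P = (9, 16)
  7P = (2, 15)
  8P = (34, 1)
  ... (continuing to 23P)
  23P = O

ord(P) = 23


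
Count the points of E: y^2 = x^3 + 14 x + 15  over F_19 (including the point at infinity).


For each x in F_19, count y with y^2 = x^3 + 14 x + 15 mod 19:
  x = 1: RHS = 11, y in [7, 12]  -> 2 point(s)
  x = 5: RHS = 1, y in [1, 18]  -> 2 point(s)
  x = 6: RHS = 11, y in [7, 12]  -> 2 point(s)
  x = 7: RHS = 0, y in [0]  -> 1 point(s)
  x = 12: RHS = 11, y in [7, 12]  -> 2 point(s)
  x = 13: RHS = 0, y in [0]  -> 1 point(s)
  x = 15: RHS = 9, y in [3, 16]  -> 2 point(s)
  x = 17: RHS = 17, y in [6, 13]  -> 2 point(s)
  x = 18: RHS = 0, y in [0]  -> 1 point(s)
Affine points: 15. Add the point at infinity: total = 16.

#E(F_19) = 16


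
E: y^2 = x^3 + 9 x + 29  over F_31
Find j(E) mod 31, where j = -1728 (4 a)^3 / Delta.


Delta = -16(4 a^3 + 27 b^2) mod 31 = 7
-1728 * (4 a)^3 = -1728 * (4*9)^3 mod 31 = 8
j = 8 * 7^(-1) mod 31 = 10

j = 10 (mod 31)


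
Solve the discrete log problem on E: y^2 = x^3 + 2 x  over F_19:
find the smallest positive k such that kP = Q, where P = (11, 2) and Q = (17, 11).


Enumerate multiples of P until we hit Q = (17, 11):
  1P = (11, 2)
  2P = (17, 11)
Match found at i = 2.

k = 2


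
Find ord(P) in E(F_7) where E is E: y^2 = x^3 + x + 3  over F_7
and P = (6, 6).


Compute successive multiples of P until we hit O:
  1P = (6, 6)
  2P = (6, 1)
  3P = O

ord(P) = 3


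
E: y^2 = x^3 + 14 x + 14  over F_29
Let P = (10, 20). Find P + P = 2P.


Doubling: s = (3 x1^2 + a) / (2 y1)
s = (3*10^2 + 14) / (2*20) mod 29 = 18
x3 = s^2 - 2 x1 mod 29 = 18^2 - 2*10 = 14
y3 = s (x1 - x3) - y1 mod 29 = 18 * (10 - 14) - 20 = 24

2P = (14, 24)


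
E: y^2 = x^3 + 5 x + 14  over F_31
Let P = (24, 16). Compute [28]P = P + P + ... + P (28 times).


k = 28 = 11100_2 (binary, LSB first: 00111)
Double-and-add from P = (24, 16):
  bit 0 = 0: acc unchanged = O
  bit 1 = 0: acc unchanged = O
  bit 2 = 1: acc = O + (21, 7) = (21, 7)
  bit 3 = 1: acc = (21, 7) + (7, 19) = (5, 28)
  bit 4 = 1: acc = (5, 28) + (2, 1) = (12, 2)

28P = (12, 2)


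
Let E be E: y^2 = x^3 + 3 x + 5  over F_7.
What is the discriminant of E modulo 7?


4 a^3 + 27 b^2 = 4*3^3 + 27*5^2 = 108 + 675 = 783
Delta = -16 * (783) = -12528
Delta mod 7 = 2

Delta = 2 (mod 7)


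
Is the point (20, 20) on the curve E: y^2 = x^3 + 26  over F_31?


Check whether y^2 = x^3 + 0 x + 26 (mod 31) for (x, y) = (20, 20).
LHS: y^2 = 20^2 mod 31 = 28
RHS: x^3 + 0 x + 26 = 20^3 + 0*20 + 26 mod 31 = 28
LHS = RHS

Yes, on the curve


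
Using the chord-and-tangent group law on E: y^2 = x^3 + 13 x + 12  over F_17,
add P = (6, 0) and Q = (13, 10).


P != Q, so use the chord formula.
s = (y2 - y1) / (x2 - x1) = (10) / (7) mod 17 = 16
x3 = s^2 - x1 - x2 mod 17 = 16^2 - 6 - 13 = 16
y3 = s (x1 - x3) - y1 mod 17 = 16 * (6 - 16) - 0 = 10

P + Q = (16, 10)


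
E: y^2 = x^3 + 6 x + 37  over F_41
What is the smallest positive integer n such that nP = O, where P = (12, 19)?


Compute successive multiples of P until we hit O:
  1P = (12, 19)
  2P = (13, 4)
  3P = (36, 13)
  4P = (11, 32)
  5P = (23, 1)
  6P = (8, 8)
  7P = (26, 4)
  8P = (19, 9)
  ... (continuing to 26P)
  26P = O

ord(P) = 26


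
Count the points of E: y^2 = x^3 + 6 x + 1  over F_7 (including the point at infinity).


For each x in F_7, count y with y^2 = x^3 + 6 x + 1 mod 7:
  x = 0: RHS = 1, y in [1, 6]  -> 2 point(s)
  x = 1: RHS = 1, y in [1, 6]  -> 2 point(s)
  x = 2: RHS = 0, y in [0]  -> 1 point(s)
  x = 3: RHS = 4, y in [2, 5]  -> 2 point(s)
  x = 5: RHS = 2, y in [3, 4]  -> 2 point(s)
  x = 6: RHS = 1, y in [1, 6]  -> 2 point(s)
Affine points: 11. Add the point at infinity: total = 12.

#E(F_7) = 12


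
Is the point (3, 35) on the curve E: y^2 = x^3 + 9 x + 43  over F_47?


Check whether y^2 = x^3 + 9 x + 43 (mod 47) for (x, y) = (3, 35).
LHS: y^2 = 35^2 mod 47 = 3
RHS: x^3 + 9 x + 43 = 3^3 + 9*3 + 43 mod 47 = 3
LHS = RHS

Yes, on the curve


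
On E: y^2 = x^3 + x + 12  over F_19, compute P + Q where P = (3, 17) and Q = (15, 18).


P != Q, so use the chord formula.
s = (y2 - y1) / (x2 - x1) = (1) / (12) mod 19 = 8
x3 = s^2 - x1 - x2 mod 19 = 8^2 - 3 - 15 = 8
y3 = s (x1 - x3) - y1 mod 19 = 8 * (3 - 8) - 17 = 0

P + Q = (8, 0)


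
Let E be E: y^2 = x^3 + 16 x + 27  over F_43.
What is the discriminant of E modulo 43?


4 a^3 + 27 b^2 = 4*16^3 + 27*27^2 = 16384 + 19683 = 36067
Delta = -16 * (36067) = -577072
Delta mod 43 = 31

Delta = 31 (mod 43)


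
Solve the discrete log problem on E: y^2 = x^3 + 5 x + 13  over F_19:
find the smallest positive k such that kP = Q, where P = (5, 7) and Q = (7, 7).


Enumerate multiples of P until we hit Q = (7, 7):
  1P = (5, 7)
  2P = (18, 11)
  3P = (7, 7)
Match found at i = 3.

k = 3


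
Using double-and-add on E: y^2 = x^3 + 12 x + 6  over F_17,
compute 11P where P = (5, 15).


k = 11 = 1011_2 (binary, LSB first: 1101)
Double-and-add from P = (5, 15):
  bit 0 = 1: acc = O + (5, 15) = (5, 15)
  bit 1 = 1: acc = (5, 15) + (3, 1) = (7, 5)
  bit 2 = 0: acc unchanged = (7, 5)
  bit 3 = 1: acc = (7, 5) + (4, 13) = (15, 5)

11P = (15, 5)


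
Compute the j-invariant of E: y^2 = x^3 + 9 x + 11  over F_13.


Delta = -16(4 a^3 + 27 b^2) mod 13 = 2
-1728 * (4 a)^3 = -1728 * (4*9)^3 mod 13 = 12
j = 12 * 2^(-1) mod 13 = 6

j = 6 (mod 13)


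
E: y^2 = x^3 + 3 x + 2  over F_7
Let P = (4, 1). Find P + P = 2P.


Doubling: s = (3 x1^2 + a) / (2 y1)
s = (3*4^2 + 3) / (2*1) mod 7 = 1
x3 = s^2 - 2 x1 mod 7 = 1^2 - 2*4 = 0
y3 = s (x1 - x3) - y1 mod 7 = 1 * (4 - 0) - 1 = 3

2P = (0, 3)


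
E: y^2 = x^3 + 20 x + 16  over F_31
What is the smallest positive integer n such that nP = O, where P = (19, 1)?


Compute successive multiples of P until we hit O:
  1P = (19, 1)
  2P = (12, 0)
  3P = (19, 30)
  4P = O

ord(P) = 4


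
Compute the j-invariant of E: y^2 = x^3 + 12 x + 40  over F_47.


Delta = -16(4 a^3 + 27 b^2) mod 47 = 28
-1728 * (4 a)^3 = -1728 * (4*12)^3 mod 47 = 11
j = 11 * 28^(-1) mod 47 = 39

j = 39 (mod 47)


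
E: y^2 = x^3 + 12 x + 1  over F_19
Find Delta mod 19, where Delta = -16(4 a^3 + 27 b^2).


4 a^3 + 27 b^2 = 4*12^3 + 27*1^2 = 6912 + 27 = 6939
Delta = -16 * (6939) = -111024
Delta mod 19 = 12

Delta = 12 (mod 19)


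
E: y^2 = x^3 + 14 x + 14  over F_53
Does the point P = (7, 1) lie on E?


Check whether y^2 = x^3 + 14 x + 14 (mod 53) for (x, y) = (7, 1).
LHS: y^2 = 1^2 mod 53 = 1
RHS: x^3 + 14 x + 14 = 7^3 + 14*7 + 14 mod 53 = 31
LHS != RHS

No, not on the curve


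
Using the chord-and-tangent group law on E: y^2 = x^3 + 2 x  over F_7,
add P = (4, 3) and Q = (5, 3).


P != Q, so use the chord formula.
s = (y2 - y1) / (x2 - x1) = (0) / (1) mod 7 = 0
x3 = s^2 - x1 - x2 mod 7 = 0^2 - 4 - 5 = 5
y3 = s (x1 - x3) - y1 mod 7 = 0 * (4 - 5) - 3 = 4

P + Q = (5, 4)


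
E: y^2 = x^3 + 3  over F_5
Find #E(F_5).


For each x in F_5, count y with y^2 = x^3 + 0 x + 3 mod 5:
  x = 1: RHS = 4, y in [2, 3]  -> 2 point(s)
  x = 2: RHS = 1, y in [1, 4]  -> 2 point(s)
  x = 3: RHS = 0, y in [0]  -> 1 point(s)
Affine points: 5. Add the point at infinity: total = 6.

#E(F_5) = 6


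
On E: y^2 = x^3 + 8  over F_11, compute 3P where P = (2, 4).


k = 3 = 11_2 (binary, LSB first: 11)
Double-and-add from P = (2, 4):
  bit 0 = 1: acc = O + (2, 4) = (2, 4)
  bit 1 = 1: acc = (2, 4) + (1, 3) = (9, 0)

3P = (9, 0)


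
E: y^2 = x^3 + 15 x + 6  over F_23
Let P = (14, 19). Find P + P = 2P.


Doubling: s = (3 x1^2 + a) / (2 y1)
s = (3*14^2 + 15) / (2*19) mod 23 = 8
x3 = s^2 - 2 x1 mod 23 = 8^2 - 2*14 = 13
y3 = s (x1 - x3) - y1 mod 23 = 8 * (14 - 13) - 19 = 12

2P = (13, 12)


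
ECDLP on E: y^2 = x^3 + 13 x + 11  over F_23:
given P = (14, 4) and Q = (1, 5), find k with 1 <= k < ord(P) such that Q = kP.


Enumerate multiples of P until we hit Q = (1, 5):
  1P = (14, 4)
  2P = (7, 13)
  3P = (6, 12)
  4P = (4, 9)
  5P = (11, 6)
  6P = (1, 18)
  7P = (21, 0)
  8P = (1, 5)
Match found at i = 8.

k = 8


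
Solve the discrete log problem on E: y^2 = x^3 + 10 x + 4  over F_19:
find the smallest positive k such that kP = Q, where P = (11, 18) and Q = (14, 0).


Enumerate multiples of P until we hit Q = (14, 0):
  1P = (11, 18)
  2P = (14, 0)
Match found at i = 2.

k = 2


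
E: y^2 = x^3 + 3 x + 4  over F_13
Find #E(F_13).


For each x in F_13, count y with y^2 = x^3 + 3 x + 4 mod 13:
  x = 0: RHS = 4, y in [2, 11]  -> 2 point(s)
  x = 3: RHS = 1, y in [1, 12]  -> 2 point(s)
  x = 5: RHS = 1, y in [1, 12]  -> 2 point(s)
  x = 6: RHS = 4, y in [2, 11]  -> 2 point(s)
  x = 7: RHS = 4, y in [2, 11]  -> 2 point(s)
  x = 11: RHS = 3, y in [4, 9]  -> 2 point(s)
  x = 12: RHS = 0, y in [0]  -> 1 point(s)
Affine points: 13. Add the point at infinity: total = 14.

#E(F_13) = 14


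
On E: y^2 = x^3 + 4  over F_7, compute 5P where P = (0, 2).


k = 5 = 101_2 (binary, LSB first: 101)
Double-and-add from P = (0, 2):
  bit 0 = 1: acc = O + (0, 2) = (0, 2)
  bit 1 = 0: acc unchanged = (0, 2)
  bit 2 = 1: acc = (0, 2) + (0, 2) = (0, 5)

5P = (0, 5)


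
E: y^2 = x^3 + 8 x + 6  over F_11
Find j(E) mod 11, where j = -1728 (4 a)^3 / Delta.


Delta = -16(4 a^3 + 27 b^2) mod 11 = 3
-1728 * (4 a)^3 = -1728 * (4*8)^3 mod 11 = 1
j = 1 * 3^(-1) mod 11 = 4

j = 4 (mod 11)


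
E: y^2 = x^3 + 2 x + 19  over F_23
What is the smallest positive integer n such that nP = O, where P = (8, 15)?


Compute successive multiples of P until we hit O:
  1P = (8, 15)
  2P = (2, 10)
  3P = (22, 4)
  4P = (5, 4)
  5P = (3, 11)
  6P = (20, 3)
  7P = (19, 19)
  8P = (14, 10)
  ... (continuing to 22P)
  22P = O

ord(P) = 22
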